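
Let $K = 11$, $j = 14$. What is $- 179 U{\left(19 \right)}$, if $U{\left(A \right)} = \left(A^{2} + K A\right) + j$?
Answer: $-104536$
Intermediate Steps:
$U{\left(A \right)} = 14 + A^{2} + 11 A$ ($U{\left(A \right)} = \left(A^{2} + 11 A\right) + 14 = 14 + A^{2} + 11 A$)
$- 179 U{\left(19 \right)} = - 179 \left(14 + 19^{2} + 11 \cdot 19\right) = - 179 \left(14 + 361 + 209\right) = \left(-179\right) 584 = -104536$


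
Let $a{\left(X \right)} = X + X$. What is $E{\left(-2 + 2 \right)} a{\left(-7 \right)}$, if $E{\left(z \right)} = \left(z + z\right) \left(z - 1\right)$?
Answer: $0$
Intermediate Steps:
$a{\left(X \right)} = 2 X$
$E{\left(z \right)} = 2 z \left(-1 + z\right)$
$E{\left(-2 + 2 \right)} a{\left(-7 \right)} = 2 \left(-2 + 2\right) \left(-1 + \left(-2 + 2\right)\right) 2 \left(-7\right) = 2 \cdot 0 \left(-1 + 0\right) \left(-14\right) = 2 \cdot 0 \left(-1\right) \left(-14\right) = 0 \left(-14\right) = 0$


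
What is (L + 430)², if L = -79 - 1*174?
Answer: 31329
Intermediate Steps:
L = -253 (L = -79 - 174 = -253)
(L + 430)² = (-253 + 430)² = 177² = 31329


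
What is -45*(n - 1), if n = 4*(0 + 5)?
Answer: -855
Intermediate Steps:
n = 20 (n = 4*5 = 20)
-45*(n - 1) = -45*(20 - 1) = -45*19 = -855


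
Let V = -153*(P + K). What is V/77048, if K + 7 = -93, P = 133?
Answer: -5049/77048 ≈ -0.065531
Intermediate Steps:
K = -100 (K = -7 - 93 = -100)
V = -5049 (V = -153*(133 - 100) = -153*33 = -5049)
V/77048 = -5049/77048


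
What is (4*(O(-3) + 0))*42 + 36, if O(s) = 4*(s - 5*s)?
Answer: 8100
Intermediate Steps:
O(s) = -16*s (O(s) = 4*(-4*s) = -16*s)
(4*(O(-3) + 0))*42 + 36 = (4*(-16*(-3) + 0))*42 + 36 = (4*(48 + 0))*42 + 36 = (4*48)*42 + 36 = 192*42 + 36 = 8064 + 36 = 8100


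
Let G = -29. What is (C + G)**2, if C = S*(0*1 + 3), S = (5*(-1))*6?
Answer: 14161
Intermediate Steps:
S = -30 (S = -5*6 = -30)
C = -90 (C = -30*(0*1 + 3) = -30*(0 + 3) = -30*3 = -90)
(C + G)**2 = (-90 - 29)**2 = (-119)**2 = 14161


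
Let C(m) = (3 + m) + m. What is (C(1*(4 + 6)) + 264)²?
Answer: 82369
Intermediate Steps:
C(m) = 3 + 2*m
(C(1*(4 + 6)) + 264)² = ((3 + 2*(1*(4 + 6))) + 264)² = ((3 + 2*(1*10)) + 264)² = ((3 + 2*10) + 264)² = ((3 + 20) + 264)² = (23 + 264)² = 287² = 82369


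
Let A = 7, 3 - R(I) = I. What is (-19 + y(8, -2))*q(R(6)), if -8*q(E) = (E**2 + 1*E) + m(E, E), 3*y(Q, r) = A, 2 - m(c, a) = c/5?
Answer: 215/12 ≈ 17.917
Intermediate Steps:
R(I) = 3 - I
m(c, a) = 2 - c/5
y(Q, r) = 7/3 (y(Q, r) = (1/3)*7 = 7/3)
q(E) = -1/4 - E**2/8 - E/10 (q(E) = -((E**2 + 1*E) + (2 - E/5))/8 = -((E**2 + E) + (2 - E/5))/8 = -((E + E**2) + (2 - E/5))/8 = -(2 + E**2 + 4*E/5)/8 = -1/4 - E**2/8 - E/10)
(-19 + y(8, -2))*q(R(6)) = (-19 + 7/3)*(-1/4 - (3 - 1*6)**2/8 - (3 - 1*6)/10) = -50*(-1/4 - (3 - 6)**2/8 - (3 - 6)/10)/3 = -50*(-1/4 - 1/8*(-3)**2 - 1/10*(-3))/3 = -50*(-1/4 - 1/8*9 + 3/10)/3 = -50*(-1/4 - 9/8 + 3/10)/3 = -50/3*(-43/40) = 215/12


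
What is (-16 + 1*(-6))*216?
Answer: -4752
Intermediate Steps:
(-16 + 1*(-6))*216 = (-16 - 6)*216 = -22*216 = -4752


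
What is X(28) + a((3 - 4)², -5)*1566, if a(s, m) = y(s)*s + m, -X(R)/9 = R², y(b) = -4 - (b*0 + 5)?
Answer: -28980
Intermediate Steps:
y(b) = -9 (y(b) = -4 - (0 + 5) = -4 - 1*5 = -4 - 5 = -9)
X(R) = -9*R²
a(s, m) = m - 9*s (a(s, m) = -9*s + m = m - 9*s)
X(28) + a((3 - 4)², -5)*1566 = -9*28² + (-5 - 9*(3 - 4)²)*1566 = -9*784 + (-5 - 9*(-1)²)*1566 = -7056 + (-5 - 9*1)*1566 = -7056 + (-5 - 9)*1566 = -7056 - 14*1566 = -7056 - 21924 = -28980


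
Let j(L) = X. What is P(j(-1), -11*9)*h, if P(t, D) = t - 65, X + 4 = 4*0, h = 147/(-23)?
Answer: 441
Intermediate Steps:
h = -147/23 (h = 147*(-1/23) = -147/23 ≈ -6.3913)
X = -4 (X = -4 + 4*0 = -4 + 0 = -4)
j(L) = -4
P(t, D) = -65 + t
P(j(-1), -11*9)*h = (-65 - 4)*(-147/23) = -69*(-147/23) = 441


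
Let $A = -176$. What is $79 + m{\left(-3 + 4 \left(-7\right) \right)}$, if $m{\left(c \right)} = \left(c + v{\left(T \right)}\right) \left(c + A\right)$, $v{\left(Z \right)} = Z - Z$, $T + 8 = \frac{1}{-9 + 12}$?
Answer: $6496$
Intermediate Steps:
$T = - \frac{23}{3}$ ($T = -8 + \frac{1}{-9 + 12} = -8 + \frac{1}{3} = - \frac{23}{3} \approx -7.6667$)
$v{\left(Z \right)} = 0$
$m{\left(c \right)} = c \left(-176 + c\right)$ ($m{\left(c \right)} = \left(c + 0\right) \left(c - 176\right) = c \left(-176 + c\right)$)
$79 + m{\left(-3 + 4 \left(-7\right) \right)} = 79 + \left(-3 + 4 \left(-7\right)\right) \left(-176 + \left(-3 + 4 \left(-7\right)\right)\right) = 79 + \left(-3 - 28\right) \left(-176 - 31\right) = 79 - 31 \left(-176 - 31\right) = 79 - -6417 = 79 + 6417 = 6496$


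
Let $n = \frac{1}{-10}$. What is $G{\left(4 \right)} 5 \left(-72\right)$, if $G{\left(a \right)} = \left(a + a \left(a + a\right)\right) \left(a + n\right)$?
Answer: $-50544$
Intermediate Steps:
$n = - \frac{1}{10} \approx -0.1$
$G{\left(a \right)} = \left(- \frac{1}{10} + a\right) \left(a + 2 a^{2}\right)$ ($G{\left(a \right)} = \left(a + a \left(a + a\right)\right) \left(a - \frac{1}{10}\right) = \left(a + a 2 a\right) \left(- \frac{1}{10} + a\right) = \left(a + 2 a^{2}\right) \left(- \frac{1}{10} + a\right) = \left(- \frac{1}{10} + a\right) \left(a + 2 a^{2}\right)$)
$G{\left(4 \right)} 5 \left(-72\right) = \frac{1}{10} \cdot 4 \left(-1 + 8 \cdot 4 + 20 \cdot 4^{2}\right) 5 \left(-72\right) = \frac{1}{10} \cdot 4 \left(-1 + 32 + 20 \cdot 16\right) 5 \left(-72\right) = \frac{1}{10} \cdot 4 \left(-1 + 32 + 320\right) 5 \left(-72\right) = \frac{1}{10} \cdot 4 \cdot 351 \cdot 5 \left(-72\right) = \frac{702}{5} \cdot 5 \left(-72\right) = 702 \left(-72\right) = -50544$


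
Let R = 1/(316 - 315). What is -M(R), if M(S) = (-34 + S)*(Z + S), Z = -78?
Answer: -2541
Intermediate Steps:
R = 1 (R = 1/1 = 1)
M(S) = (-78 + S)*(-34 + S) (M(S) = (-34 + S)*(-78 + S) = (-78 + S)*(-34 + S))
-M(R) = -(2652 + 1**2 - 112*1) = -(2652 + 1 - 112) = -1*2541 = -2541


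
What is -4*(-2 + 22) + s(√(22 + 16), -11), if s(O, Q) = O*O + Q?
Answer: -53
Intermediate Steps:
s(O, Q) = Q + O² (s(O, Q) = O² + Q = Q + O²)
-4*(-2 + 22) + s(√(22 + 16), -11) = -4*(-2 + 22) + (-11 + (√(22 + 16))²) = -4*20 + (-11 + (√38)²) = -80 + (-11 + 38) = -80 + 27 = -53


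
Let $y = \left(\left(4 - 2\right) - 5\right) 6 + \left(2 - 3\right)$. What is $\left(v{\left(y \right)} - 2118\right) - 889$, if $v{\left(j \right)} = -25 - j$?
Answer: $-3013$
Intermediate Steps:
$y = -19$ ($y = \left(2 - 5\right) 6 - 1 = \left(-3\right) 6 - 1 = -18 - 1 = -19$)
$\left(v{\left(y \right)} - 2118\right) - 889 = \left(\left(-25 - -19\right) - 2118\right) - 889 = \left(\left(-25 + 19\right) - 2118\right) - 889 = \left(-6 - 2118\right) - 889 = -2124 - 889 = -3013$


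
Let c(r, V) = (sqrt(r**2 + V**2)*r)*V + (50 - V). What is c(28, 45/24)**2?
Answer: 556263925/256 + 40425*sqrt(50401)/64 ≈ 2.3147e+6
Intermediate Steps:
c(r, V) = 50 - V + V*r*sqrt(V**2 + r**2) (c(r, V) = (sqrt(V**2 + r**2)*r)*V + (50 - V) = (r*sqrt(V**2 + r**2))*V + (50 - V) = V*r*sqrt(V**2 + r**2) + (50 - V) = 50 - V + V*r*sqrt(V**2 + r**2))
c(28, 45/24)**2 = (50 - 45/24 + (45/24)*28*sqrt((45/24)**2 + 28**2))**2 = (50 - 45/24 + (45*(1/24))*28*sqrt((45*(1/24))**2 + 784))**2 = (50 - 1*15/8 + (15/8)*28*sqrt((15/8)**2 + 784))**2 = (50 - 15/8 + (15/8)*28*sqrt(225/64 + 784))**2 = (50 - 15/8 + (15/8)*28*sqrt(50401/64))**2 = (50 - 15/8 + (15/8)*28*(sqrt(50401)/8))**2 = (50 - 15/8 + 105*sqrt(50401)/16)**2 = (385/8 + 105*sqrt(50401)/16)**2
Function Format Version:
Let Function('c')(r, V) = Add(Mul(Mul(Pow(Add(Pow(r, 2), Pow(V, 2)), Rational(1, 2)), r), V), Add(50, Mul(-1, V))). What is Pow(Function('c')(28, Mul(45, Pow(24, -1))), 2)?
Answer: Add(Rational(556263925, 256), Mul(Rational(40425, 64), Pow(50401, Rational(1, 2)))) ≈ 2.3147e+6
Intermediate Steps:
Function('c')(r, V) = Add(50, Mul(-1, V), Mul(V, r, Pow(Add(Pow(V, 2), Pow(r, 2)), Rational(1, 2)))) (Function('c')(r, V) = Add(Mul(Mul(Pow(Add(Pow(V, 2), Pow(r, 2)), Rational(1, 2)), r), V), Add(50, Mul(-1, V))) = Add(Mul(Mul(r, Pow(Add(Pow(V, 2), Pow(r, 2)), Rational(1, 2))), V), Add(50, Mul(-1, V))) = Add(Mul(V, r, Pow(Add(Pow(V, 2), Pow(r, 2)), Rational(1, 2))), Add(50, Mul(-1, V))) = Add(50, Mul(-1, V), Mul(V, r, Pow(Add(Pow(V, 2), Pow(r, 2)), Rational(1, 2)))))
Pow(Function('c')(28, Mul(45, Pow(24, -1))), 2) = Pow(Add(50, Mul(-1, Mul(45, Pow(24, -1))), Mul(Mul(45, Pow(24, -1)), 28, Pow(Add(Pow(Mul(45, Pow(24, -1)), 2), Pow(28, 2)), Rational(1, 2)))), 2) = Pow(Add(50, Mul(-1, Mul(45, Rational(1, 24))), Mul(Mul(45, Rational(1, 24)), 28, Pow(Add(Pow(Mul(45, Rational(1, 24)), 2), 784), Rational(1, 2)))), 2) = Pow(Add(50, Mul(-1, Rational(15, 8)), Mul(Rational(15, 8), 28, Pow(Add(Pow(Rational(15, 8), 2), 784), Rational(1, 2)))), 2) = Pow(Add(50, Rational(-15, 8), Mul(Rational(15, 8), 28, Pow(Add(Rational(225, 64), 784), Rational(1, 2)))), 2) = Pow(Add(50, Rational(-15, 8), Mul(Rational(15, 8), 28, Pow(Rational(50401, 64), Rational(1, 2)))), 2) = Pow(Add(50, Rational(-15, 8), Mul(Rational(15, 8), 28, Mul(Rational(1, 8), Pow(50401, Rational(1, 2))))), 2) = Pow(Add(50, Rational(-15, 8), Mul(Rational(105, 16), Pow(50401, Rational(1, 2)))), 2) = Pow(Add(Rational(385, 8), Mul(Rational(105, 16), Pow(50401, Rational(1, 2)))), 2)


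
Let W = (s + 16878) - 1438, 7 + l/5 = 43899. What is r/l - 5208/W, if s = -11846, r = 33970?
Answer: -17014325/13145654 ≈ -1.2943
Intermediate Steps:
l = 219460 (l = -35 + 5*43899 = -35 + 219495 = 219460)
W = 3594 (W = (-11846 + 16878) - 1438 = 5032 - 1438 = 3594)
r/l - 5208/W = 33970/219460 - 5208/3594 = 33970*(1/219460) - 5208*1/3594 = 3397/21946 - 868/599 = -17014325/13145654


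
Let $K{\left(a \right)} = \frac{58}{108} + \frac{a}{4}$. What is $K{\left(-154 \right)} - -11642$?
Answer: $\frac{313309}{27} \approx 11604.0$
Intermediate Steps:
$K{\left(a \right)} = \frac{29}{54} + \frac{a}{4}$ ($K{\left(a \right)} = 58 \cdot \frac{1}{108} + a \frac{1}{4} = \frac{29}{54} + \frac{a}{4}$)
$K{\left(-154 \right)} - -11642 = \left(\frac{29}{54} + \frac{1}{4} \left(-154\right)\right) - -11642 = \left(\frac{29}{54} - \frac{77}{2}\right) + 11642 = - \frac{1025}{27} + 11642 = \frac{313309}{27}$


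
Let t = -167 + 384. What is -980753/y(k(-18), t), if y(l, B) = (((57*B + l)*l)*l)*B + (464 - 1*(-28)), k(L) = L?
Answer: -980753/868374600 ≈ -0.0011294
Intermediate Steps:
t = 217
y(l, B) = 492 + B*l²*(l + 57*B) (y(l, B) = (((l + 57*B)*l)*l)*B + (464 + 28) = ((l*(l + 57*B))*l)*B + 492 = (l²*(l + 57*B))*B + 492 = B*l²*(l + 57*B) + 492 = 492 + B*l²*(l + 57*B))
-980753/y(k(-18), t) = -980753/(492 + 217*(-18)³ + 57*217²*(-18)²) = -980753/(492 + 217*(-5832) + 57*47089*324) = -980753/(492 - 1265544 + 869639652) = -980753/868374600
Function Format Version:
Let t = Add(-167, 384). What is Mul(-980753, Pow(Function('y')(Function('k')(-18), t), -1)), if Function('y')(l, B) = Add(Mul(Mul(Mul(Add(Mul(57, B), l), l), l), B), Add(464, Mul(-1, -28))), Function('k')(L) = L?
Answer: Rational(-980753, 868374600) ≈ -0.0011294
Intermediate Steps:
t = 217
Function('y')(l, B) = Add(492, Mul(B, Pow(l, 2), Add(l, Mul(57, B)))) (Function('y')(l, B) = Add(Mul(Mul(Mul(Add(l, Mul(57, B)), l), l), B), Add(464, 28)) = Add(Mul(Mul(Mul(l, Add(l, Mul(57, B))), l), B), 492) = Add(Mul(Mul(Pow(l, 2), Add(l, Mul(57, B))), B), 492) = Add(Mul(B, Pow(l, 2), Add(l, Mul(57, B))), 492) = Add(492, Mul(B, Pow(l, 2), Add(l, Mul(57, B)))))
Mul(-980753, Pow(Function('y')(Function('k')(-18), t), -1)) = Mul(-980753, Pow(Add(492, Mul(217, Pow(-18, 3)), Mul(57, Pow(217, 2), Pow(-18, 2))), -1)) = Mul(-980753, Pow(Add(492, Mul(217, -5832), Mul(57, 47089, 324)), -1)) = Mul(-980753, Pow(Add(492, -1265544, 869639652), -1)) = Mul(-980753, Pow(868374600, -1)) = Mul(-980753, Rational(1, 868374600)) = Rational(-980753, 868374600)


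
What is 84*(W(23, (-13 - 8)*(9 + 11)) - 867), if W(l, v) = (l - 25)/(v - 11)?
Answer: -31388700/431 ≈ -72828.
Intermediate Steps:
W(l, v) = (-25 + l)/(-11 + v)
84*(W(23, (-13 - 8)*(9 + 11)) - 867) = 84*((-25 + 23)/(-11 + (-13 - 8)*(9 + 11)) - 867) = 84*(-2/(-11 - 21*20) - 867) = 84*(-2/(-11 - 420) - 867) = 84*(-2/(-431) - 867) = 84*(-1/431*(-2) - 867) = 84*(2/431 - 867) = 84*(-373675/431) = -31388700/431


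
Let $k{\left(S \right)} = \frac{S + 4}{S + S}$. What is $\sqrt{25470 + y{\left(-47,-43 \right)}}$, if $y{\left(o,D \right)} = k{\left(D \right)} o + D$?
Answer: $\frac{\sqrt{187900454}}{86} \approx 159.39$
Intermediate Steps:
$k{\left(S \right)} = \frac{4 + S}{2 S}$
$y{\left(o,D \right)} = D + \frac{o \left(4 + D\right)}{2 D}$ ($y{\left(o,D \right)} = \frac{4 + D}{2 D} o + D = \frac{o \left(4 + D\right)}{2 D} + D = D + \frac{o \left(4 + D\right)}{2 D}$)
$\sqrt{25470 + y{\left(-47,-43 \right)}} = \sqrt{25470 + \left(-43 + \frac{1}{2} \left(-47\right) + 2 \left(-47\right) \frac{1}{-43}\right)} = \sqrt{25470 - \left(\frac{133}{2} - \frac{94}{43}\right)} = \sqrt{25470 - \frac{5531}{86}} = \sqrt{\frac{2184889}{86}} = \frac{\sqrt{187900454}}{86}$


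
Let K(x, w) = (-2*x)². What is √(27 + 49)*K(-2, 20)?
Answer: 32*√19 ≈ 139.48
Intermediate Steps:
K(x, w) = 4*x²
√(27 + 49)*K(-2, 20) = √(27 + 49)*(4*(-2)²) = √76*(4*4) = (2*√19)*16 = 32*√19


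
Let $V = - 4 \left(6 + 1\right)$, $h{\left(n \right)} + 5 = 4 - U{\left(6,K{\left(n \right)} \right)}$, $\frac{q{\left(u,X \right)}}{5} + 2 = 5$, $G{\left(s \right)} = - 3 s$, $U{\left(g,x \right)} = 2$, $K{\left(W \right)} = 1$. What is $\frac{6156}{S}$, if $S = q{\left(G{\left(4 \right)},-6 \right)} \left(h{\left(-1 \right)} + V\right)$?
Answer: $- \frac{2052}{155} \approx -13.239$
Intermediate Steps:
$q{\left(u,X \right)} = 15$ ($q{\left(u,X \right)} = -10 + 5 \cdot 5 = -10 + 25 = 15$)
$h{\left(n \right)} = -3$ ($h{\left(n \right)} = -5 + \left(4 - 2\right) = -5 + 2 = -3$)
$V = -28$ ($V = \left(-4\right) 7 = -28$)
$S = -465$ ($S = 15 \left(-3 - 28\right) = 15 \left(-31\right) = -465$)
$\frac{6156}{S} = \frac{6156}{-465} = 6156 \left(- \frac{1}{465}\right) = - \frac{2052}{155}$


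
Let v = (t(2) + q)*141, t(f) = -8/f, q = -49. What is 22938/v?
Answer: -7646/2491 ≈ -3.0695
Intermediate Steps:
v = -7473 (v = (-8/2 - 49)*141 = (-8*½ - 49)*141 = (-4 - 49)*141 = -53*141 = -7473)
22938/v = 22938/(-7473) = 22938*(-1/7473) = -7646/2491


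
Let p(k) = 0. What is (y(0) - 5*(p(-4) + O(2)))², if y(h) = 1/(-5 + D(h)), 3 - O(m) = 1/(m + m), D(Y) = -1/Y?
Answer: 3025/16 ≈ 189.06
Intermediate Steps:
O(m) = 3 - 1/(2*m) (O(m) = 3 - 1/(m + m) = 3 - 1/(2*m))
y(h) = 1/(-5 - 1/h)
(y(0) - 5*(p(-4) + O(2)))² = (-1*0/(1 + 5*0) - 5*(0 + (3 - ½/2)))² = (-1*0/(1 + 0) - 5*(0 + (3 - ½*½)))² = (-1*0/1 - 5*(0 + (3 - ¼)))² = (-1*0*1 - 5*(0 + 11/4))² = (0 - 5*11/4)² = (0 - 55/4)² = (-55/4)² = 3025/16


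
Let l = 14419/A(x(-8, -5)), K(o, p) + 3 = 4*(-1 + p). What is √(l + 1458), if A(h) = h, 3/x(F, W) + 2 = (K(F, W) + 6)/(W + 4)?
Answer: √835005/3 ≈ 304.60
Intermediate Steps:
K(o, p) = -7 + 4*p (K(o, p) = -3 + 4*(-1 + p) = -3 + (-4 + 4*p) = -7 + 4*p)
x(F, W) = 3/(-2 + (-1 + 4*W)/(4 + W)) (x(F, W) = 3/(-2 + ((-7 + 4*W) + 6)/(W + 4)) = 3/(-2 + (-1 + 4*W)/(4 + W)))
l = 273961/3 (l = 14419/((3*(4 - 5)/(-9 + 2*(-5)))) = 14419/((3*(-1)/(-9 - 10))) = 14419/((3*(-1)/(-19))) = 14419/((3*(-1/19)*(-1))) = 14419/(3/19) = 14419*(19/3) = 273961/3 ≈ 91320.)
√(l + 1458) = √(273961/3 + 1458) = √(278335/3) = √835005/3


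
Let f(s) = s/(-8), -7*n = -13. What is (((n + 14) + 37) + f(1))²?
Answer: 8720209/3136 ≈ 2780.7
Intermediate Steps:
n = 13/7 (n = -⅐*(-13) = 13/7 ≈ 1.8571)
f(s) = -s/8 (f(s) = s*(-⅛) = -s/8)
(((n + 14) + 37) + f(1))² = (((13/7 + 14) + 37) - ⅛*1)² = ((111/7 + 37) - ⅛)² = (370/7 - ⅛)² = (2953/56)² = 8720209/3136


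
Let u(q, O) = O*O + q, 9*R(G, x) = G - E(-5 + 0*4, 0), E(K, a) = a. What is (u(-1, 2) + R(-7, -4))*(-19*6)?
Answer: -760/3 ≈ -253.33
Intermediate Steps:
R(G, x) = G/9 (R(G, x) = (G - 1*0)/9 = (G + 0)/9 = G/9)
u(q, O) = q + O² (u(q, O) = O² + q = q + O²)
(u(-1, 2) + R(-7, -4))*(-19*6) = ((-1 + 2²) + (⅑)*(-7))*(-19*6) = ((-1 + 4) - 7/9)*(-114) = (3 - 7/9)*(-114) = (20/9)*(-114) = -760/3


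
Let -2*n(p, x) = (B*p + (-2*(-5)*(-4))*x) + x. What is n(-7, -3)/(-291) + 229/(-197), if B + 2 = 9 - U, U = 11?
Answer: -104713/114654 ≈ -0.91330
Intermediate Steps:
B = -4 (B = -2 + (9 - 1*11) = -2 + (9 - 11) = -2 - 2 = -4)
n(p, x) = 2*p + 39*x/2 (n(p, x) = -((-4*p + (-2*(-5)*(-4))*x) + x)/2 = -((-4*p + (10*(-4))*x) + x)/2 = -((-4*p - 40*x) + x)/2 = -((-40*x - 4*p) + x)/2 = -(-39*x - 4*p)/2 = 2*p + 39*x/2)
n(-7, -3)/(-291) + 229/(-197) = (2*(-7) + (39/2)*(-3))/(-291) + 229/(-197) = (-14 - 117/2)*(-1/291) + 229*(-1/197) = -145/2*(-1/291) - 229/197 = 145/582 - 229/197 = -104713/114654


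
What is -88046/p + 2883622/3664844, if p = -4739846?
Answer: 3497649764259/4342699043506 ≈ 0.80541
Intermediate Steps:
-88046/p + 2883622/3664844 = -88046/(-4739846) + 2883622/3664844 = -88046*(-1/4739846) + 2883622*(1/3664844) = 44023/2369923 + 1441811/1832422 = 3497649764259/4342699043506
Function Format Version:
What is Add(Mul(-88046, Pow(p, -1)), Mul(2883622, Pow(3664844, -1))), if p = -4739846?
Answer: Rational(3497649764259, 4342699043506) ≈ 0.80541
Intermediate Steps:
Add(Mul(-88046, Pow(p, -1)), Mul(2883622, Pow(3664844, -1))) = Add(Mul(-88046, Pow(-4739846, -1)), Mul(2883622, Pow(3664844, -1))) = Add(Mul(-88046, Rational(-1, 4739846)), Mul(2883622, Rational(1, 3664844))) = Add(Rational(44023, 2369923), Rational(1441811, 1832422)) = Rational(3497649764259, 4342699043506)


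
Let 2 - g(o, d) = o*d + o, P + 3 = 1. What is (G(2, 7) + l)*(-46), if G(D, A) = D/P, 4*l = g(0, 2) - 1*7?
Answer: 207/2 ≈ 103.50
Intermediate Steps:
P = -2 (P = -3 + 1 = -2)
g(o, d) = 2 - o - d*o (g(o, d) = 2 - (o*d + o) = 2 - (d*o + o) = 2 - (o + d*o) = 2 + (-o - d*o) = 2 - o - d*o)
l = -5/4 (l = ((2 - 1*0 - 1*2*0) - 1*7)/4 = ((2 + 0 + 0) - 7)/4 = (2 - 7)/4 = (¼)*(-5) = -5/4 ≈ -1.2500)
G(D, A) = -D/2 (G(D, A) = D/(-2) = D*(-½) = -D/2)
(G(2, 7) + l)*(-46) = (-½*2 - 5/4)*(-46) = (-1 - 5/4)*(-46) = -9/4*(-46) = 207/2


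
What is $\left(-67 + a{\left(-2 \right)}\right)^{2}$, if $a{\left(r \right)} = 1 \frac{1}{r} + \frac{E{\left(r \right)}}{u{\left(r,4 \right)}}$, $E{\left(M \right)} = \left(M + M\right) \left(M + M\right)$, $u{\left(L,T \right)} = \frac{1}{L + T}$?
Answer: $\frac{5041}{4} \approx 1260.3$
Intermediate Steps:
$E{\left(M \right)} = 4 M^{2}$ ($E{\left(M \right)} = 2 M 2 M = 4 M^{2}$)
$a{\left(r \right)} = \frac{1}{r} + 4 r^{2} \left(4 + r\right)$ ($a{\left(r \right)} = 1 \frac{1}{r} + \frac{4 r^{2}}{\frac{1}{r + 4}} = \frac{1}{r} + \frac{4 r^{2}}{\frac{1}{4 + r}} = \frac{1}{r} + 4 r^{2} \left(4 + r\right)$)
$\left(-67 + a{\left(-2 \right)}\right)^{2} = \left(-67 + \frac{1 + 4 \left(-2\right)^{3} \left(4 - 2\right)}{-2}\right)^{2} = \left(-67 - \frac{1 + 4 \left(-8\right) 2}{2}\right)^{2} = \left(-67 - \frac{1 - 64}{2}\right)^{2} = \left(-67 - - \frac{63}{2}\right)^{2} = \left(-67 + \frac{63}{2}\right)^{2} = \left(- \frac{71}{2}\right)^{2} = \frac{5041}{4}$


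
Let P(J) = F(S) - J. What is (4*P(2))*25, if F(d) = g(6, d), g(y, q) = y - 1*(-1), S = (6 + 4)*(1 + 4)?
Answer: 500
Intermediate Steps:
S = 50 (S = 10*5 = 50)
g(y, q) = 1 + y (g(y, q) = y + 1 = 1 + y)
F(d) = 7 (F(d) = 1 + 6 = 7)
P(J) = 7 - J
(4*P(2))*25 = (4*(7 - 1*2))*25 = (4*(7 - 2))*25 = (4*5)*25 = 20*25 = 500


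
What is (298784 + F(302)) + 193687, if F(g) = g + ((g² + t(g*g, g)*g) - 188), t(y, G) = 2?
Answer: 584393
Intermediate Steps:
F(g) = -188 + g² + 3*g (F(g) = g + ((g² + 2*g) - 188) = g + (-188 + g² + 2*g) = -188 + g² + 3*g)
(298784 + F(302)) + 193687 = (298784 + (-188 + 302² + 3*302)) + 193687 = (298784 + (-188 + 91204 + 906)) + 193687 = (298784 + 91922) + 193687 = 390706 + 193687 = 584393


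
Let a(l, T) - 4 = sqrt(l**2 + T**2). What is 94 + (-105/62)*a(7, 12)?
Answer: 2704/31 - 105*sqrt(193)/62 ≈ 63.698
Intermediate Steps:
a(l, T) = 4 + sqrt(T**2 + l**2) (a(l, T) = 4 + sqrt(l**2 + T**2) = 4 + sqrt(T**2 + l**2))
94 + (-105/62)*a(7, 12) = 94 + (-105/62)*(4 + sqrt(12**2 + 7**2)) = 94 + (-105*1/62)*(4 + sqrt(144 + 49)) = 94 - 105*(4 + sqrt(193))/62 = 94 + (-210/31 - 105*sqrt(193)/62) = 2704/31 - 105*sqrt(193)/62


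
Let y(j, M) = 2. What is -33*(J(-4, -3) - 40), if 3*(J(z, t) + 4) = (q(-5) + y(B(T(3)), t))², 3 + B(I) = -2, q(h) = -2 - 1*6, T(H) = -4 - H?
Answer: 1056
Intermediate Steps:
q(h) = -8 (q(h) = -2 - 6 = -8)
B(I) = -5 (B(I) = -3 - 2 = -5)
J(z, t) = 8 (J(z, t) = -4 + (-8 + 2)²/3 = -4 + (⅓)*(-6)² = -4 + (⅓)*36 = -4 + 12 = 8)
-33*(J(-4, -3) - 40) = -33*(8 - 40) = -33*(-32) = 1056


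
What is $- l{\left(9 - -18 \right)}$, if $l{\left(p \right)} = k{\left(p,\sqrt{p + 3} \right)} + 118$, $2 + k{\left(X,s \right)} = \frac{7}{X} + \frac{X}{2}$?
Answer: $- \frac{7007}{54} \approx -129.76$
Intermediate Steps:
$k{\left(X,s \right)} = -2 + \frac{X}{2} + \frac{7}{X}$ ($k{\left(X,s \right)} = -2 + \left(\frac{7}{X} + \frac{X}{2}\right) = -2 + \left(\frac{X}{2} + \frac{7}{X}\right) = -2 + \frac{X}{2} + \frac{7}{X}$)
$l{\left(p \right)} = 116 + \frac{p}{2} + \frac{7}{p}$ ($l{\left(p \right)} = \left(-2 + \frac{p}{2} + \frac{7}{p}\right) + 118 = 116 + \frac{p}{2} + \frac{7}{p}$)
$- l{\left(9 - -18 \right)} = - (116 + \frac{9 - -18}{2} + \frac{7}{9 - -18}) = - (116 + \frac{9 + 18}{2} + \frac{7}{9 + 18}) = - (116 + \frac{1}{2} \cdot 27 + \frac{7}{27}) = - (116 + \frac{27}{2} + 7 \cdot \frac{1}{27}) = - (116 + \frac{27}{2} + \frac{7}{27}) = \left(-1\right) \frac{7007}{54} = - \frac{7007}{54}$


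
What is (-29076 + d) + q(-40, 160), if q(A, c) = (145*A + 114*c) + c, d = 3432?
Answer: -13044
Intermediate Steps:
q(A, c) = 115*c + 145*A (q(A, c) = (114*c + 145*A) + c = 115*c + 145*A)
(-29076 + d) + q(-40, 160) = (-29076 + 3432) + (115*160 + 145*(-40)) = -25644 + (18400 - 5800) = -25644 + 12600 = -13044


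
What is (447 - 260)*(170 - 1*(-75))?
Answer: 45815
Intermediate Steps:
(447 - 260)*(170 - 1*(-75)) = 187*(170 + 75) = 187*245 = 45815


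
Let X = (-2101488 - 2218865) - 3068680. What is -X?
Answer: 7389033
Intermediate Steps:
X = -7389033 (X = -4320353 - 3068680 = -7389033)
-X = -1*(-7389033) = 7389033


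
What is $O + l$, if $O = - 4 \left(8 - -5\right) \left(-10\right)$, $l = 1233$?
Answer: $1753$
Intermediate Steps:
$O = 520$ ($O = - 4 \left(8 + 5\right) \left(-10\right) = \left(-4\right) 13 \left(-10\right) = \left(-52\right) \left(-10\right) = 520$)
$O + l = 520 + 1233 = 1753$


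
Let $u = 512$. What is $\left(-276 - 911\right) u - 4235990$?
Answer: $-4843734$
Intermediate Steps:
$\left(-276 - 911\right) u - 4235990 = \left(-276 - 911\right) 512 - 4235990 = \left(-1187\right) 512 - 4235990 = -607744 - 4235990 = -4843734$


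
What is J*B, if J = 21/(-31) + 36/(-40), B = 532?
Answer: -130074/155 ≈ -839.19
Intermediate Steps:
J = -489/310 (J = 21*(-1/31) + 36*(-1/40) = -21/31 - 9/10 = -489/310 ≈ -1.5774)
J*B = -489/310*532 = -130074/155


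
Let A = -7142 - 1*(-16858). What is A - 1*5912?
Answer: 3804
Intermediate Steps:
A = 9716 (A = -7142 + 16858 = 9716)
A - 1*5912 = 9716 - 1*5912 = 9716 - 5912 = 3804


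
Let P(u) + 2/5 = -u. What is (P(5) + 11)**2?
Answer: 784/25 ≈ 31.360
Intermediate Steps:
P(u) = -2/5 - u
(P(5) + 11)**2 = ((-2/5 - 1*5) + 11)**2 = ((-2/5 - 5) + 11)**2 = (-27/5 + 11)**2 = (28/5)**2 = 784/25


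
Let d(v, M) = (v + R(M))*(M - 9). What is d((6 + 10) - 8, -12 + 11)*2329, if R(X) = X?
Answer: -163030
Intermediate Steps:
d(v, M) = (-9 + M)*(M + v) (d(v, M) = (v + M)*(M - 9) = (M + v)*(-9 + M) = (-9 + M)*(M + v))
d((6 + 10) - 8, -12 + 11)*2329 = ((-12 + 11)**2 - 9*(-12 + 11) - 9*((6 + 10) - 8) + (-12 + 11)*((6 + 10) - 8))*2329 = ((-1)**2 - 9*(-1) - 9*(16 - 8) - (16 - 8))*2329 = (1 + 9 - 9*8 - 1*8)*2329 = (1 + 9 - 72 - 8)*2329 = -70*2329 = -163030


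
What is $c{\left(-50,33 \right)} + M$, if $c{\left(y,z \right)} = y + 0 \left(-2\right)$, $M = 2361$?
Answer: $2311$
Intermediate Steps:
$c{\left(y,z \right)} = y$ ($c{\left(y,z \right)} = y + 0 = y$)
$c{\left(-50,33 \right)} + M = -50 + 2361 = 2311$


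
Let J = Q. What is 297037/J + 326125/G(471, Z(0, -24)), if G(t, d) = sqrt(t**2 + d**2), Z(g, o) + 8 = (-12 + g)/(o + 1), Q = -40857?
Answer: -297037/40857 + 7500875*sqrt(117383473)/117383473 ≈ 685.05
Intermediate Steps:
J = -40857
Z(g, o) = -8 + (-12 + g)/(1 + o) (Z(g, o) = -8 + (-12 + g)/(o + 1) = -8 + (-12 + g)/(1 + o))
G(t, d) = sqrt(d**2 + t**2)
297037/J + 326125/G(471, Z(0, -24)) = 297037/(-40857) + 326125/(sqrt(((-20 + 0 - 8*(-24))/(1 - 24))**2 + 471**2)) = 297037*(-1/40857) + 326125/(sqrt(((-20 + 0 + 192)/(-23))**2 + 221841)) = -297037/40857 + 326125/(sqrt((-1/23*172)**2 + 221841)) = -297037/40857 + 326125/(sqrt((-172/23)**2 + 221841)) = -297037/40857 + 326125/(sqrt(29584/529 + 221841)) = -297037/40857 + 326125/(sqrt(117383473/529)) = -297037/40857 + 326125/((sqrt(117383473)/23)) = -297037/40857 + 326125*(23*sqrt(117383473)/117383473) = -297037/40857 + 7500875*sqrt(117383473)/117383473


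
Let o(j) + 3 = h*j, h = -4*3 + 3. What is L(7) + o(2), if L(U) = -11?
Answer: -32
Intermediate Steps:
h = -9 (h = -12 + 3 = -9)
o(j) = -3 - 9*j
L(7) + o(2) = -11 + (-3 - 9*2) = -11 + (-3 - 18) = -11 - 21 = -32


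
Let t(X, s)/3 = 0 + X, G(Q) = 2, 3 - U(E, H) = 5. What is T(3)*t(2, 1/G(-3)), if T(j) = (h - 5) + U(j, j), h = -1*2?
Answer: -54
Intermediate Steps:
U(E, H) = -2 (U(E, H) = 3 - 1*5 = 3 - 5 = -2)
h = -2
t(X, s) = 3*X (t(X, s) = 3*(0 + X) = 3*X)
T(j) = -9 (T(j) = (-2 - 5) - 2 = -7 - 2 = -9)
T(3)*t(2, 1/G(-3)) = -27*2 = -9*6 = -54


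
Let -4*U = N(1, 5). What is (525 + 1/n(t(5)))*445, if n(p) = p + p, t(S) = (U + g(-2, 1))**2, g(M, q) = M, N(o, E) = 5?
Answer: 39486185/169 ≈ 2.3365e+5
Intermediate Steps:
U = -5/4 (U = -1/4*5 = -5/4 ≈ -1.2500)
t(S) = 169/16 (t(S) = (-5/4 - 2)**2 = (-13/4)**2 = 169/16)
n(p) = 2*p
(525 + 1/n(t(5)))*445 = (525 + 1/(2*(169/16)))*445 = (525 + 1/(169/8))*445 = (525 + 8/169)*445 = (88733/169)*445 = 39486185/169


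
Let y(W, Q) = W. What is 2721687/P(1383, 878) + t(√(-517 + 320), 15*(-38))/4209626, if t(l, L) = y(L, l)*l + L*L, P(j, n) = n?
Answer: 5728784810631/1848025814 - 285*I*√197/2104813 ≈ 3099.9 - 0.0019005*I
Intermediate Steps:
t(l, L) = L² + L*l (t(l, L) = L*l + L*L = L*l + L² = L² + L*l)
2721687/P(1383, 878) + t(√(-517 + 320), 15*(-38))/4209626 = 2721687/878 + ((15*(-38))*(15*(-38) + √(-517 + 320)))/4209626 = 2721687*(1/878) - 570*(-570 + √(-197))*(1/4209626) = 2721687/878 - 570*(-570 + I*√197)*(1/4209626) = 2721687/878 + (324900 - 570*I*√197)*(1/4209626) = 2721687/878 + (162450/2104813 - 285*I*√197/2104813) = 5728784810631/1848025814 - 285*I*√197/2104813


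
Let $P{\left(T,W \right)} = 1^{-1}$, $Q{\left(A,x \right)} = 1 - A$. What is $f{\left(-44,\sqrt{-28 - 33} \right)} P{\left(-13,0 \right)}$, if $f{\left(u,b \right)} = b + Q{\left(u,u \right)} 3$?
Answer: $135 + i \sqrt{61} \approx 135.0 + 7.8102 i$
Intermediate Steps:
$f{\left(u,b \right)} = 3 + b - 3 u$ ($f{\left(u,b \right)} = b + \left(1 - u\right) 3 = b - \left(-3 + 3 u\right) = 3 + b - 3 u$)
$P{\left(T,W \right)} = 1$
$f{\left(-44,\sqrt{-28 - 33} \right)} P{\left(-13,0 \right)} = \left(3 + \sqrt{-28 - 33} - -132\right) 1 = \left(3 + \sqrt{-61} + 132\right) 1 = \left(3 + i \sqrt{61} + 132\right) 1 = \left(135 + i \sqrt{61}\right) 1 = 135 + i \sqrt{61}$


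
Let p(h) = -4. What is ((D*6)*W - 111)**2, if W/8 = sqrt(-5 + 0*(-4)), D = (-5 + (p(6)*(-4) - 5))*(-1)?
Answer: -402399 + 63936*I*sqrt(5) ≈ -4.024e+5 + 1.4297e+5*I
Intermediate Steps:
D = -6 (D = (-5 + (-4*(-4) - 5))*(-1) = (-5 + (16 - 5))*(-1) = (-5 + 11)*(-1) = 6*(-1) = -6)
W = 8*I*sqrt(5) (W = 8*sqrt(-5 + 0*(-4)) = 8*sqrt(-5 + 0) = 8*sqrt(-5) = 8*(I*sqrt(5)) = 8*I*sqrt(5) ≈ 17.889*I)
((D*6)*W - 111)**2 = ((-6*6)*(8*I*sqrt(5)) - 111)**2 = (-288*I*sqrt(5) - 111)**2 = (-111 - 288*I*sqrt(5))**2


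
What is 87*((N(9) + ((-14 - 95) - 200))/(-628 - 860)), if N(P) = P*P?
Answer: 1653/124 ≈ 13.331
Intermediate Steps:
N(P) = P²
87*((N(9) + ((-14 - 95) - 200))/(-628 - 860)) = 87*((9² + ((-14 - 95) - 200))/(-628 - 860)) = 87*((81 + (-109 - 200))/(-1488)) = 87*((81 - 309)*(-1/1488)) = 87*(-228*(-1/1488)) = 87*(19/124) = 1653/124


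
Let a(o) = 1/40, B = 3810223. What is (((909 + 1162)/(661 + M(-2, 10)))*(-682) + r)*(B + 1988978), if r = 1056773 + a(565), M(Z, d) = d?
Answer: 14923606447109301/2440 ≈ 6.1162e+12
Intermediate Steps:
a(o) = 1/40
r = 42270921/40 (r = 1056773 + 1/40 = 42270921/40 ≈ 1.0568e+6)
(((909 + 1162)/(661 + M(-2, 10)))*(-682) + r)*(B + 1988978) = (((909 + 1162)/(661 + 10))*(-682) + 42270921/40)*(3810223 + 1988978) = ((2071/671)*(-682) + 42270921/40)*5799201 = (-128402/61 + 42270921/40)*5799201 = (2573390101/2440)*5799201 = 14923606447109301/2440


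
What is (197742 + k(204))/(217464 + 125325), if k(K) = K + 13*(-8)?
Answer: 197842/342789 ≈ 0.57715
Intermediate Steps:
k(K) = -104 + K (k(K) = K - 104 = -104 + K)
(197742 + k(204))/(217464 + 125325) = (197742 + (-104 + 204))/(217464 + 125325) = (197742 + 100)/342789 = 197842*(1/342789) = 197842/342789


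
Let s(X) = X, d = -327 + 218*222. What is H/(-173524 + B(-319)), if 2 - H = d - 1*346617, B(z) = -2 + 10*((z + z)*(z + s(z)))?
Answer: 21325/278351 ≈ 0.076612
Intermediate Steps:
d = 48069 (d = -327 + 48396 = 48069)
B(z) = -2 + 40*z² (B(z) = -2 + 10*((z + z)*(z + z)) = -2 + 10*((2*z)*(2*z)) = -2 + 10*(4*z²) = -2 + 40*z²)
H = 298550 (H = 2 - (48069 - 1*346617) = 2 - (48069 - 346617) = 2 - 1*(-298548) = 2 + 298548 = 298550)
H/(-173524 + B(-319)) = 298550/(-173524 + (-2 + 40*(-319)²)) = 298550/(-173524 + (-2 + 40*101761)) = 298550/(-173524 + (-2 + 4070440)) = 298550/(-173524 + 4070438) = 298550/3896914 = 298550*(1/3896914) = 21325/278351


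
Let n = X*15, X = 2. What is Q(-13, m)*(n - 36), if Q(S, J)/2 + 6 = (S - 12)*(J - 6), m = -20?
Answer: -7728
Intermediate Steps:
Q(S, J) = -12 + 2*(-12 + S)*(-6 + J) (Q(S, J) = -12 + 2*((S - 12)*(J - 6)) = -12 + 2*((-12 + S)*(-6 + J)) = -12 + 2*(-12 + S)*(-6 + J))
n = 30 (n = 2*15 = 30)
Q(-13, m)*(n - 36) = (132 - 24*(-20) - 12*(-13) + 2*(-20)*(-13))*(30 - 36) = (132 + 480 + 156 + 520)*(-6) = 1288*(-6) = -7728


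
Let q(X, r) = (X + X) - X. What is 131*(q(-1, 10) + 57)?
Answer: 7336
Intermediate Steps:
q(X, r) = X (q(X, r) = 2*X - X = X)
131*(q(-1, 10) + 57) = 131*(-1 + 57) = 131*56 = 7336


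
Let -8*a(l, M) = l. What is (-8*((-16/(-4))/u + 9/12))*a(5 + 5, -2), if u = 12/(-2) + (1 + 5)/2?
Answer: -35/6 ≈ -5.8333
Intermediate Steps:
a(l, M) = -l/8
u = -3 (u = 12*(-1/2) + 6*(1/2) = -6 + 3 = -3)
(-8*((-16/(-4))/u + 9/12))*a(5 + 5, -2) = (-8*(-16/(-4)/(-3) + 9/12))*(-(5 + 5)/8) = (-8*(-16*(-1/4)*(-1/3) + 9*(1/12)))*(-1/8*10) = -8*(4*(-1/3) + 3/4)*(-5/4) = -8*(-4/3 + 3/4)*(-5/4) = -8*(-7/12)*(-5/4) = (14/3)*(-5/4) = -35/6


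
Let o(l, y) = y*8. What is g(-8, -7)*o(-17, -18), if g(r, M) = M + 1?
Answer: 864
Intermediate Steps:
g(r, M) = 1 + M
o(l, y) = 8*y
g(-8, -7)*o(-17, -18) = (1 - 7)*(8*(-18)) = -6*(-144) = 864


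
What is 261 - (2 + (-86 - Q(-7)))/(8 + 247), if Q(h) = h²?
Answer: 66688/255 ≈ 261.52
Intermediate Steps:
261 - (2 + (-86 - Q(-7)))/(8 + 247) = 261 - (2 + (-86 - 1*(-7)²))/(8 + 247) = 261 - (2 + (-86 - 1*49))/255 = 261 - (2 + (-86 - 49))/255 = 261 - (2 - 135)/255 = 261 - (-133)/255 = 261 - 1*(-133/255) = 261 + 133/255 = 66688/255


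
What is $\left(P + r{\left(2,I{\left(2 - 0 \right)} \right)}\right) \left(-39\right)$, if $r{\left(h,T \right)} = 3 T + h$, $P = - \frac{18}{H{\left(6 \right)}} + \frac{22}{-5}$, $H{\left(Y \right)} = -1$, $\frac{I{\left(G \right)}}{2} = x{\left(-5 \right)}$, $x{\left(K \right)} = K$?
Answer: $\frac{2808}{5} \approx 561.6$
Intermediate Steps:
$I{\left(G \right)} = -10$ ($I{\left(G \right)} = 2 \left(-5\right) = -10$)
$P = \frac{68}{5}$ ($P = - \frac{18}{-1} + \frac{22}{-5} = \left(-18\right) \left(-1\right) + 22 \left(- \frac{1}{5}\right) = 18 - \frac{22}{5} = \frac{68}{5} \approx 13.6$)
$r{\left(h,T \right)} = h + 3 T$
$\left(P + r{\left(2,I{\left(2 - 0 \right)} \right)}\right) \left(-39\right) = \left(\frac{68}{5} + \left(2 + 3 \left(-10\right)\right)\right) \left(-39\right) = \left(\frac{68}{5} + \left(2 - 30\right)\right) \left(-39\right) = \left(\frac{68}{5} - 28\right) \left(-39\right) = \left(- \frac{72}{5}\right) \left(-39\right) = \frac{2808}{5}$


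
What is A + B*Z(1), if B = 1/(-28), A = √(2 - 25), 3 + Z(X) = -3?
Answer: 3/14 + I*√23 ≈ 0.21429 + 4.7958*I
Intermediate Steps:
Z(X) = -6 (Z(X) = -3 - 3 = -6)
A = I*√23 (A = √(-23) = I*√23 ≈ 4.7958*I)
B = -1/28 ≈ -0.035714
A + B*Z(1) = I*√23 - 1/28*(-6) = I*√23 + 3/14 = 3/14 + I*√23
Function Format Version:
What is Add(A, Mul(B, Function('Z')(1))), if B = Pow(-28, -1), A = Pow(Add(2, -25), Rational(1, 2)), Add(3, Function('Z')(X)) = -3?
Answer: Add(Rational(3, 14), Mul(I, Pow(23, Rational(1, 2)))) ≈ Add(0.21429, Mul(4.7958, I))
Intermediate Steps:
Function('Z')(X) = -6 (Function('Z')(X) = Add(-3, -3) = -6)
A = Mul(I, Pow(23, Rational(1, 2))) (A = Pow(-23, Rational(1, 2)) = Mul(I, Pow(23, Rational(1, 2))) ≈ Mul(4.7958, I))
B = Rational(-1, 28) ≈ -0.035714
Add(A, Mul(B, Function('Z')(1))) = Add(Mul(I, Pow(23, Rational(1, 2))), Mul(Rational(-1, 28), -6)) = Add(Mul(I, Pow(23, Rational(1, 2))), Rational(3, 14)) = Add(Rational(3, 14), Mul(I, Pow(23, Rational(1, 2))))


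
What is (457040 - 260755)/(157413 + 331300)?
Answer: 196285/488713 ≈ 0.40164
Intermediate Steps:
(457040 - 260755)/(157413 + 331300) = 196285/488713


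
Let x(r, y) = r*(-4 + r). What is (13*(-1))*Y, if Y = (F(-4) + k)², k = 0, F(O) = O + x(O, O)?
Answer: -10192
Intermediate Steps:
F(O) = O + O*(-4 + O)
Y = 784 (Y = (-4*(-3 - 4) + 0)² = (-4*(-7) + 0)² = (28 + 0)² = 28² = 784)
(13*(-1))*Y = (13*(-1))*784 = -13*784 = -10192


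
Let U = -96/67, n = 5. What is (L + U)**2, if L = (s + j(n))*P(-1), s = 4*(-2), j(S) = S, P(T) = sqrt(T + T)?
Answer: -71586/4489 + 576*I*sqrt(2)/67 ≈ -15.947 + 12.158*I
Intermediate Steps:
P(T) = sqrt(2)*sqrt(T) (P(T) = sqrt(2*T) = sqrt(2)*sqrt(T))
s = -8
U = -96/67 (U = -96*1/67 = -96/67 ≈ -1.4328)
L = -3*I*sqrt(2) (L = (-8 + 5)*(sqrt(2)*sqrt(-1)) = -3*sqrt(2)*I = -3*I*sqrt(2) ≈ -4.2426*I)
(L + U)**2 = (-3*I*sqrt(2) - 96/67)**2 = (-96/67 - 3*I*sqrt(2))**2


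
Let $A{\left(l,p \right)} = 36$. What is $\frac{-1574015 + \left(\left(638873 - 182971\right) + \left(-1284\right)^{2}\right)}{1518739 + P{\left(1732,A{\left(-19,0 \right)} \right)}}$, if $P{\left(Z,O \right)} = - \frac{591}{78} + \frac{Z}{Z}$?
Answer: $\frac{13794118}{39487043} \approx 0.34933$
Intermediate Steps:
$P{\left(Z,O \right)} = - \frac{171}{26}$ ($P{\left(Z,O \right)} = \left(-591\right) \frac{1}{78} + 1 = - \frac{197}{26} + 1 = - \frac{171}{26}$)
$\frac{-1574015 + \left(\left(638873 - 182971\right) + \left(-1284\right)^{2}\right)}{1518739 + P{\left(1732,A{\left(-19,0 \right)} \right)}} = \frac{-1574015 + \left(\left(638873 - 182971\right) + \left(-1284\right)^{2}\right)}{1518739 - \frac{171}{26}} = \frac{-1574015 + \left(455902 + 1648656\right)}{\frac{39487043}{26}} = \left(-1574015 + 2104558\right) \frac{26}{39487043} = 530543 \cdot \frac{26}{39487043} = \frac{13794118}{39487043}$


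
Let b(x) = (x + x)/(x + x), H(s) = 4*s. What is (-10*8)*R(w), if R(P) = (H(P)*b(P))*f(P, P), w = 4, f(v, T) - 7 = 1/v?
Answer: -9280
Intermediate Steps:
f(v, T) = 7 + 1/v
b(x) = 1 (b(x) = (2*x)/((2*x)) = (2*x)*(1/(2*x)) = 1)
R(P) = 4*P*(7 + 1/P) (R(P) = ((4*P)*1)*(7 + 1/P) = (4*P)*(7 + 1/P) = 4*P*(7 + 1/P))
(-10*8)*R(w) = (-10*8)*(4 + 28*4) = -80*(4 + 112) = -80*116 = -9280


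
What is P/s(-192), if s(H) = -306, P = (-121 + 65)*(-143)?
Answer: -4004/153 ≈ -26.170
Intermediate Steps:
P = 8008 (P = -56*(-143) = 8008)
P/s(-192) = 8008/(-306) = 8008*(-1/306) = -4004/153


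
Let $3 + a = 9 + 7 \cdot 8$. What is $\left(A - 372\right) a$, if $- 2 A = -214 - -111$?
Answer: $-19871$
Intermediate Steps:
$A = \frac{103}{2}$ ($A = - \frac{-214 - -111}{2} = - \frac{-214 + 111}{2} = \left(- \frac{1}{2}\right) \left(-103\right) = \frac{103}{2} \approx 51.5$)
$a = 62$ ($a = -3 + \left(9 + 7 \cdot 8\right) = -3 + \left(9 + 56\right) = -3 + 65 = 62$)
$\left(A - 372\right) a = \left(\frac{103}{2} - 372\right) 62 = \left(- \frac{641}{2}\right) 62 = -19871$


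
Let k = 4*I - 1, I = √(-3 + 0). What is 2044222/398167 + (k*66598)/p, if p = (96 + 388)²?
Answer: 20561551953/4239682216 + 33299*I*√3/29282 ≈ 4.8498 + 1.9697*I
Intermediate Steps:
I = I*√3 (I = √(-3) = I*√3 ≈ 1.732*I)
p = 234256 (p = 484² = 234256)
k = -1 + 4*I*√3 (k = 4*(I*√3) - 1 = 4*I*√3 - 1 = -1 + 4*I*√3 ≈ -1.0 + 6.9282*I)
2044222/398167 + (k*66598)/p = 2044222/398167 + ((-1 + 4*I*√3)*66598)/234256 = 2044222*(1/398167) + (-66598 + 266392*I*√3)*(1/234256) = 2044222/398167 + (-33299/117128 + 33299*I*√3/29282) = 20561551953/4239682216 + 33299*I*√3/29282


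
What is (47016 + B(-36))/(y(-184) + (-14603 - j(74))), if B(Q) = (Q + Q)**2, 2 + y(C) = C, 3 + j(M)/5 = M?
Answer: -2175/631 ≈ -3.4469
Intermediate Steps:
j(M) = -15 + 5*M
y(C) = -2 + C
B(Q) = 4*Q**2 (B(Q) = (2*Q)**2 = 4*Q**2)
(47016 + B(-36))/(y(-184) + (-14603 - j(74))) = (47016 + 4*(-36)**2)/((-2 - 184) + (-14603 - (-15 + 5*74))) = (47016 + 4*1296)/(-186 + (-14603 - (-15 + 370))) = (47016 + 5184)/(-186 + (-14603 - 1*355)) = 52200/(-186 + (-14603 - 355)) = 52200/(-186 - 14958) = 52200/(-15144) = 52200*(-1/15144) = -2175/631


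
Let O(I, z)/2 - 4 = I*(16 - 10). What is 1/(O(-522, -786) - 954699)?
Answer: -1/960955 ≈ -1.0406e-6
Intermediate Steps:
O(I, z) = 8 + 12*I (O(I, z) = 8 + 2*(I*(16 - 10)) = 8 + 2*(I*6) = 8 + 2*(6*I) = 8 + 12*I)
1/(O(-522, -786) - 954699) = 1/((8 + 12*(-522)) - 954699) = 1/((8 - 6264) - 954699) = 1/(-6256 - 954699) = 1/(-960955) = -1/960955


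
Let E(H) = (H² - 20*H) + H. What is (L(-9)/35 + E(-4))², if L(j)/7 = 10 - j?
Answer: 229441/25 ≈ 9177.6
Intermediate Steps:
L(j) = 70 - 7*j (L(j) = 7*(10 - j) = 70 - 7*j)
E(H) = H² - 19*H
(L(-9)/35 + E(-4))² = ((70 - 7*(-9))/35 - 4*(-19 - 4))² = ((70 + 63)*(1/35) - 4*(-23))² = (133*(1/35) + 92)² = (19/5 + 92)² = (479/5)² = 229441/25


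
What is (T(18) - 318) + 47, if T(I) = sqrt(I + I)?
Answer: -265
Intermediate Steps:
T(I) = sqrt(2)*sqrt(I) (T(I) = sqrt(2*I) = sqrt(2)*sqrt(I))
(T(18) - 318) + 47 = (sqrt(2)*sqrt(18) - 318) + 47 = (sqrt(2)*(3*sqrt(2)) - 318) + 47 = (6 - 318) + 47 = -312 + 47 = -265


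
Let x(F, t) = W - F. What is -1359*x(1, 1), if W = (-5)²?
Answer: -32616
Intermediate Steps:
W = 25
x(F, t) = 25 - F
-1359*x(1, 1) = -1359*(25 - 1*1) = -1359*(25 - 1) = -1359*24 = -32616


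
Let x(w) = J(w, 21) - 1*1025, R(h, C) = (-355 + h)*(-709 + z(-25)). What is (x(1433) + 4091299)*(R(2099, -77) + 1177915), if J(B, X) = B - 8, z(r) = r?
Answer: -418093895519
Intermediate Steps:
J(B, X) = -8 + B
R(h, C) = 260570 - 734*h (R(h, C) = (-355 + h)*(-709 - 25) = (-355 + h)*(-734) = 260570 - 734*h)
x(w) = -1033 + w (x(w) = (-8 + w) - 1*1025 = (-8 + w) - 1025 = -1033 + w)
(x(1433) + 4091299)*(R(2099, -77) + 1177915) = ((-1033 + 1433) + 4091299)*((260570 - 734*2099) + 1177915) = (400 + 4091299)*((260570 - 1540666) + 1177915) = 4091699*(-1280096 + 1177915) = 4091699*(-102181) = -418093895519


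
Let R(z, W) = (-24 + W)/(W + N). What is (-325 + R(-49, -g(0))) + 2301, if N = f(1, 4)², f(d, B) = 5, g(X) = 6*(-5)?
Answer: 108686/55 ≈ 1976.1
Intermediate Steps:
g(X) = -30
N = 25 (N = 5² = 25)
R(z, W) = (-24 + W)/(25 + W) (R(z, W) = (-24 + W)/(W + 25) = (-24 + W)/(25 + W))
(-325 + R(-49, -g(0))) + 2301 = (-325 + (-24 - 1*(-30))/(25 - 1*(-30))) + 2301 = (-325 + (-24 + 30)/(25 + 30)) + 2301 = (-325 + 6/55) + 2301 = -17869/55 + 2301 = 108686/55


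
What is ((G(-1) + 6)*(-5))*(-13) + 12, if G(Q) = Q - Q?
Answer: 402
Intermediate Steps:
G(Q) = 0
((G(-1) + 6)*(-5))*(-13) + 12 = ((0 + 6)*(-5))*(-13) + 12 = (6*(-5))*(-13) + 12 = -30*(-13) + 12 = 390 + 12 = 402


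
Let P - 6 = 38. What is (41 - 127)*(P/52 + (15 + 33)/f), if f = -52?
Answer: 86/13 ≈ 6.6154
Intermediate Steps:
P = 44 (P = 6 + 38 = 44)
(41 - 127)*(P/52 + (15 + 33)/f) = (41 - 127)*(44/52 + (15 + 33)/(-52)) = -86*(44*(1/52) + 48*(-1/52)) = -86*(11/13 - 12/13) = -86*(-1/13) = 86/13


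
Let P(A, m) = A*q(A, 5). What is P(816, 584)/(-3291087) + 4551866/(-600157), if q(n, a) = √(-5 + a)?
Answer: -4551866/600157 ≈ -7.5845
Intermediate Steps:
P(A, m) = 0 (P(A, m) = A*√(-5 + 5) = A*√0 = A*0 = 0)
P(816, 584)/(-3291087) + 4551866/(-600157) = 0/(-3291087) + 4551866/(-600157) = 0*(-1/3291087) + 4551866*(-1/600157) = 0 - 4551866/600157 = -4551866/600157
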